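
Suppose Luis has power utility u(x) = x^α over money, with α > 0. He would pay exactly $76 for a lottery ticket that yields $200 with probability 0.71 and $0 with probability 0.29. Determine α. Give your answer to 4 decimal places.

α ≈ 0.3540

The lottery's expected utility is 0.71·u(200) + 0.29·u(0) = 0.71·200^α (since u(0) = 0 for α > 0).
Equating: 76^α = 0.71·200^α, i.e. 0.3800^α = 0.71.
α = ln(0.71) / ln(76/200) = -0.3424903/-0.9675840 ≈ 0.3540.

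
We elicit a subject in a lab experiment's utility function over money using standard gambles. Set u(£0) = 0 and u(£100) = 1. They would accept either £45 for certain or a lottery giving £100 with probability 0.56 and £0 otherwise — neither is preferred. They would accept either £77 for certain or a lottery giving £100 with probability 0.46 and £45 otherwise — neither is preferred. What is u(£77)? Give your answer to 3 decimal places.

First, u(£45) = 0.56·u(£100) + 0.44·u(£0) = 0.56.
Then u(£77) = 0.46·u(£100) + 0.54·u(£45) = 0.46·1.00 + 0.54·0.56 = 0.7624.

0.762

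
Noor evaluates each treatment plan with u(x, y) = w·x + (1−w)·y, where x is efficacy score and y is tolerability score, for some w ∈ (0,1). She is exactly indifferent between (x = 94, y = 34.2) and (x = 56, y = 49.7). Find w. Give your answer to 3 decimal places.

w = 0.290

Indifference: w·94 + (1−w)·34.2 = w·56 + (1−w)·49.7.
Rearranging, 38·w − 15.5·(1−w) = 0.
Hence w = 15.5/(38+15.5) = 15.5/53.5 = 0.290.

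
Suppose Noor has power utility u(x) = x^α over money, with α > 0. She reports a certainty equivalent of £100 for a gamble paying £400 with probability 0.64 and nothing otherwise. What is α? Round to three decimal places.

Since u(0) = 0, the lottery's EU is 0.64·400^α.
Indifference: 100^α = 0.64·400^α, so (100/400)^α = 0.64.
Take logs: α = ln 0.64 / ln(100/400) ≈ 0.32193.

α ≈ 0.322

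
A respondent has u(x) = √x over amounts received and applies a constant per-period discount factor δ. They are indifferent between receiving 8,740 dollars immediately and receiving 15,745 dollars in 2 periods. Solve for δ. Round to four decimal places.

The payoff in 2 periods is discounted by δ^2, so u(8740) = δ^2·u(15745) and δ^2 = u(8740)/u(15745).
With u(x) = √x: δ^2 = √8740/√15745 = √(8740/15745) = 0.74505.
Taking the square root: δ = 0.74505^(1/2) ≈ 0.8632.

δ ≈ 0.8632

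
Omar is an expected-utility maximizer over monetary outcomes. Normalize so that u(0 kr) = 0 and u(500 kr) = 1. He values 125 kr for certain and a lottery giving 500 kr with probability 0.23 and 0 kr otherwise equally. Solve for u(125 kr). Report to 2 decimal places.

0.23

By the standard-gamble method, u(125 kr) is just the indifference probability on the best outcome: 0.23.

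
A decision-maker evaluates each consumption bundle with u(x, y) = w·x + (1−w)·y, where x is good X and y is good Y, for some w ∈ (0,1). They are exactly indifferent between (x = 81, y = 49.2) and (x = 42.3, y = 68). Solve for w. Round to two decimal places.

u(81,49.2) = u(42.3,68) means w·81 + (1−w)·49.2 = w·42.3 + (1−w)·68.
Collecting terms: w·38.7 = (1−w)·18.8.
Hence w = 18.8/(38.7+18.8) = 18.8/57.5 = 0.33.

w = 0.33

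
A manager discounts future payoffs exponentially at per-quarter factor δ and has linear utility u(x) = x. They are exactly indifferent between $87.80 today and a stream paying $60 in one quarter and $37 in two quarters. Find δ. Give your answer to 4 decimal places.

Equating present values: 87.80 = 60δ + 37δ².
So 37δ² + 60δ − 87.80 = 0.
δ = (−60 + √(60² + 4·37·87.80)) / (2·37) = (−60 + √16594.40) / 74 ≈ 0.9300.

δ ≈ 0.9300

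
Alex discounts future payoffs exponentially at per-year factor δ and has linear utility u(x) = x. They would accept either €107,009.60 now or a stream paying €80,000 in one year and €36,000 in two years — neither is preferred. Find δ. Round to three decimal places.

The stream is worth 80000δ + 36000δ² today, so 80000δ + 36000δ² = 107009.60.
That is, 36000δ² + 80000δ − 107009.60 = 0, a quadratic in δ.
The positive root is δ = [−80000 + √(80000² + 4·36000·107009.60)] / (2·36000) = (−80000 + 147680.000)/72000 ≈ 0.940.

δ ≈ 0.940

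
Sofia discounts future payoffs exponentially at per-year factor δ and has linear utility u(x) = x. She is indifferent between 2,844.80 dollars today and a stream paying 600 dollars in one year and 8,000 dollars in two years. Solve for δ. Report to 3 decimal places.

The stream is worth 600δ + 8000δ² today, so 600δ + 8000δ² = 2844.80.
Rearranged: 8000δ² + 600δ − 2844.80 = 0.
The positive root is δ = [−600 + √(600² + 4·8000·2844.80)] / (2·8000) = (−600 + 9560.000)/16000 ≈ 0.560.

δ ≈ 0.560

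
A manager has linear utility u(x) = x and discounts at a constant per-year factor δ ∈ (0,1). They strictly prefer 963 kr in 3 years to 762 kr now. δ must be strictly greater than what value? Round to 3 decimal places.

δ > 0.925

The preference means 762 < δ^3·963.
Hence δ^3 > 762/963 = 0.79128, and x ↦ x^(1/3) is increasing on (0,∞).
δ > (762/963)^(1/3) ≈ 0.925.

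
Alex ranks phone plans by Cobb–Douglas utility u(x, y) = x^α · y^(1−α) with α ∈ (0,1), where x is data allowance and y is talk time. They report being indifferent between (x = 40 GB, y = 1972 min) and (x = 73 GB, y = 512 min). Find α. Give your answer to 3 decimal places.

α ≈ 0.692

Set the two utilities equal: 40^α·1972^(1−α) = 73^α·512^(1−α).
Rearrange to (40/73)^α = (512/1972)^(1−α) and take logs: α·-0.601580 = (1−α)·-1.348479.
So α/(1−α) = (-1.348479)/(-0.601580) = 2.241562, and α = 2.241562/3.241562 ≈ 0.692.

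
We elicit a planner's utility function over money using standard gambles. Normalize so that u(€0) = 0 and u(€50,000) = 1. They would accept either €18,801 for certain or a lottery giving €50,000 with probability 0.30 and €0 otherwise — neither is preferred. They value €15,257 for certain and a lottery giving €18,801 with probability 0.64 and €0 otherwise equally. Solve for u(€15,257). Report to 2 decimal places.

0.19

From the first indifference, u(€18,801) = 0.30·u(€50,000) + 0.70·u(€0) = 0.30·1 + 0.70·0 = 0.30.
Then u(€15,257) = 0.64·u(€18,801) + 0.36·u(€0) = 0.64·0.30 + 0.36·0.00 = 0.1920.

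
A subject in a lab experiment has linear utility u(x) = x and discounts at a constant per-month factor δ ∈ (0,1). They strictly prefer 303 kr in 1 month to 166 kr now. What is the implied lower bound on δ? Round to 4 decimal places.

δ > 0.5479

The preference means 166 < δ·303.
So δ > 166/303 = 0.54785.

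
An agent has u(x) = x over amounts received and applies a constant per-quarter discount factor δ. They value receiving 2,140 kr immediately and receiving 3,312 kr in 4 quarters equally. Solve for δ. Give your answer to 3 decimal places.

δ ≈ 0.897

The payoff in 4 quarters is discounted by δ^4, so u(2140) = δ^4·u(3312) and δ^4 = u(2140)/u(3312).
With u(x) = x: δ^4 = 2140/3312 = 0.64614.
So δ = 0.64614^(1/4) ≈ 0.897.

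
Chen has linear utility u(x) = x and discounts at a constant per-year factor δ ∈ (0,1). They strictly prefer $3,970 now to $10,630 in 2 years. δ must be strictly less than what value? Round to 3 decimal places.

The preference means 3970 > δ^2·10630.
Dividing by 10630: δ^2 < 0.37347. Both sides are positive, so the square root keeps the direction.
δ < 0.37347^(1/2) = 0.611.

δ < 0.611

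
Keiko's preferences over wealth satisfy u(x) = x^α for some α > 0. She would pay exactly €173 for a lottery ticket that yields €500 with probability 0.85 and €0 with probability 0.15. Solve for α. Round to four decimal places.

Since u(0) = 0, the lottery's EU is 0.85·500^α.
Equating: 173^α = 0.85·500^α, i.e. 0.3460^α = 0.85.
Taking logs: α·ln(173/500) = ln(0.85), so α = -0.1625189 / -1.0613165 ≈ 0.1531.

α ≈ 0.1531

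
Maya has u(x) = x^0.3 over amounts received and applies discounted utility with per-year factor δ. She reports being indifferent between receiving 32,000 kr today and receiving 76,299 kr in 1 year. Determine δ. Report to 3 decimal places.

Indifference means u(32000) = δ · u(76299), so δ = u(32000)/u(76299).
With u(x) = x^0.3: δ = 32000^0.3/76299^0.3 = (32000/76299)^0.3 = 0.77053.

δ ≈ 0.771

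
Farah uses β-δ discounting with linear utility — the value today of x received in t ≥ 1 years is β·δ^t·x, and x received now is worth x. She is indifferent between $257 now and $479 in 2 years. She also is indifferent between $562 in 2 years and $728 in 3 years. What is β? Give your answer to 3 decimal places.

From the later pair, β·δ^2·562 = β·δ^3·728; dividing through, δ = 562/728 = 0.77198.
Substituting δ into 257 = β·δ^2·479: β = 257/(285.460) ≈ 0.900.

β ≈ 0.900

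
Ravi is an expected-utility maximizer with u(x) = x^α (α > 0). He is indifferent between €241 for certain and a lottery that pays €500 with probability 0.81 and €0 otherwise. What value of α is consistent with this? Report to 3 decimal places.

The lottery's expected utility is 0.81·u(500) + 0.19·u(0) = 0.81·500^α (since u(0) = 0 for α > 0).
Setting u(241) equal to that: 241^α = 0.81·500^α ⇒ (241/500)^α = 0.81.
Take logs: α = ln 0.81 / ln(241/500) ≈ 0.28873.

α ≈ 0.289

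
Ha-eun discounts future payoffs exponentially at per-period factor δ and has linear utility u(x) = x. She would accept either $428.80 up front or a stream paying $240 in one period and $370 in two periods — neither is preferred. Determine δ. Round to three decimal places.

δ ≈ 0.800

Present value of the stream is 240·δ + 370·δ². Indifference gives 240δ + 370δ² = 428.80.
That is, 370δ² + 240δ − 428.80 = 0, a quadratic in δ.
By the quadratic formula (taking the positive root), δ = (−240 + √692224.00) / 740 ≈ 0.800.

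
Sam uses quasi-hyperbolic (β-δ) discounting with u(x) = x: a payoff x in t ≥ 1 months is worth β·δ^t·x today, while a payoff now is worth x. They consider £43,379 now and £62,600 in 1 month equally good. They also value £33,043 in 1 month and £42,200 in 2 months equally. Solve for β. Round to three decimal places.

β ≈ 0.885

The second indifference involves only future payoffs, so β cancels: β·δ^1·33043 = β·δ^2·42200, giving δ = 33043/42200 = 0.78301.
Now use the now-vs-future pair: 43379 = β·δ·62600 gives β = 43379/(0.78301·62600) ≈ 0.885.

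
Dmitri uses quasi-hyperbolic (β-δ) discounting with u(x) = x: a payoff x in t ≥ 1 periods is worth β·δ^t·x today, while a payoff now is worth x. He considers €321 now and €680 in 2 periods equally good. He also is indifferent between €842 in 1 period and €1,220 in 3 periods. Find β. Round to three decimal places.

From the later pair, β·δ^1·842 = β·δ^3·1220; dividing through, δ^2 = 842/1220 = 0.69016, so δ = 0.83076.
Now use the now-vs-future pair: 321 = β·δ^2·680 gives β = 321/(0.69016·680) ≈ 0.684.

β ≈ 0.684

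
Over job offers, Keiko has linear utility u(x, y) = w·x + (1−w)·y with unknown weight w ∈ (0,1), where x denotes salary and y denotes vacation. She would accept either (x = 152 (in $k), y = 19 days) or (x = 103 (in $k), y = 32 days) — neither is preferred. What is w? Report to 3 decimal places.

Indifference: w·152 + (1−w)·19 = w·103 + (1−w)·32.
Collecting terms: w·49 = (1−w)·13.
Hence w = 13/(49+13) = 13/62 = 0.210.

w = 0.210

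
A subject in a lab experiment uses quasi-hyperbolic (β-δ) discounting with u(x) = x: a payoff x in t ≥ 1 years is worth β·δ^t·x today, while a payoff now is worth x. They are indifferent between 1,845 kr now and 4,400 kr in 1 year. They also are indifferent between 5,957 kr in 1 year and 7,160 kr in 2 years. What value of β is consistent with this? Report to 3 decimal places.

Both payoffs in the second observation are in the future, so β drops out: δ^1·5957 = δ^2·7160 ⇒ δ = 5957/7160 = 0.83198.
Substituting δ into 1845 = β·δ·4400: β = 1845/(3660.726) ≈ 0.504.

β ≈ 0.504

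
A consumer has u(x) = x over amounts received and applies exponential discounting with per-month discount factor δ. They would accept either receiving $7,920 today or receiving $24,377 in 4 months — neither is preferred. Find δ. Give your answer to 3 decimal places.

The payoff in 4 months is discounted by δ^4, so u(7920) = δ^4·u(24377) and δ^4 = u(7920)/u(24377).
With u(x) = x: δ^4 = 7920/24377 = 0.32490.
Taking the 4th root: δ = 0.32490^(1/4) ≈ 0.755.

δ ≈ 0.755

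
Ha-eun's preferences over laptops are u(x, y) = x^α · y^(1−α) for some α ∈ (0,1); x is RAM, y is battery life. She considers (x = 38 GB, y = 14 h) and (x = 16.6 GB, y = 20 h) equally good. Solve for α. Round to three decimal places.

α ≈ 0.301

Indifference: 38^α · 14^(1−α) = 16.6^α · 20^(1−α).
Rearrange to (38/16.6)^α = (20/14)^(1−α) and take logs: α·0.828183 = (1−α)·0.356675.
With A = 0.828183 and B = 0.356675: α·A = (1−α)·B, so α = B/(A+B) = 0.356675/1.184858 ≈ 0.301.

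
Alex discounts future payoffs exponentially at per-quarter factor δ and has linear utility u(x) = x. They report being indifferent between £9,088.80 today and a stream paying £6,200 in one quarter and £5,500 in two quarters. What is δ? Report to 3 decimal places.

Equating present values: 9088.80 = 6200δ + 5500δ².
So 5500δ² + 6200δ − 9088.80 = 0.
By the quadratic formula (taking the positive root), δ = (−6200 + √238393600.00) / 11000 ≈ 0.840.

δ ≈ 0.840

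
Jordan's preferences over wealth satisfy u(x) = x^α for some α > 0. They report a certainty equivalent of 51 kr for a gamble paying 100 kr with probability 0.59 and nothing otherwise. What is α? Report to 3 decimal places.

α ≈ 0.784

Since u(0) = 0, the lottery's EU is 0.59·100^α.
Setting u(51) equal to that: 51^α = 0.59·100^α ⇒ (51/100)^α = 0.59.
Taking logs: α·ln(51/100) = ln(0.59), so α = -0.527633 / -0.673345 ≈ 0.784.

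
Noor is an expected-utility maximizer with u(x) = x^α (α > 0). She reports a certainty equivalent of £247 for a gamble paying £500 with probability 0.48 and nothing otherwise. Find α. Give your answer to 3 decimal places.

EU(lottery) = 0.48·500^α + 0.52·0 = 0.48·500^α.
Indifference: 247^α = 0.48·500^α, so (247/500)^α = 0.48.
Taking logs: α·ln(247/500) = ln(0.48), so α = -0.733969 / -0.705220 ≈ 1.041.

α ≈ 1.041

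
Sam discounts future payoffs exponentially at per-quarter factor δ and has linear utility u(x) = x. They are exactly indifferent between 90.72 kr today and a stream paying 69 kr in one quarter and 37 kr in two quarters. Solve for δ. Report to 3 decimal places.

The stream is worth 69δ + 37δ² today, so 69δ + 37δ² = 90.72.
Rearranged: 37δ² + 69δ − 90.72 = 0.
The positive root is δ = [−69 + √(69² + 4·37·90.72)] / (2·37) = (−69 + 134.861)/74 ≈ 0.890.

δ ≈ 0.890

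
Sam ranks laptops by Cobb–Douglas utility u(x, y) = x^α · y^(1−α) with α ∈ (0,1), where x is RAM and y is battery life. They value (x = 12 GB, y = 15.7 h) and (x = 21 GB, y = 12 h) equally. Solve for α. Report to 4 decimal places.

Set the two utilities equal: 12^α·15.7^(1−α) = 21^α·12^(1−α).
Rearrange to (12/21)^α = (12/15.7)^(1−α) and take logs: α·-0.5596158 = (1−α)·-0.2687541.
With A = -0.5596158 and B = -0.2687541: α·A = (1−α)·B, so α = B/(A+B) = -0.2687541/-0.8283699 ≈ 0.3244.

α ≈ 0.3244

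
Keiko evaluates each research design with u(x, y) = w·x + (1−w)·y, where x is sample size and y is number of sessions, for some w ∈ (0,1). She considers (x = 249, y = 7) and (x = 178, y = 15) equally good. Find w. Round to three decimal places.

Equating utilities: w·249 + (1−w)·7 = w·178 + (1−w)·15.
w·(249−178) = (1−w)·(15−7), i.e. w·71 = (1−w)·8.
So w/(1−w) = 8/71 = 0.1127, giving w = 8/(71+8) = 0.101.

w = 0.101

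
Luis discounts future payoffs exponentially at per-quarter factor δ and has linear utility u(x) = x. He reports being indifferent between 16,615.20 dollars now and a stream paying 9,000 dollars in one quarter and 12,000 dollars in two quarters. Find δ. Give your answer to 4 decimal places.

δ ≈ 0.8600

The stream is worth 9000δ + 12000δ² today, so 9000δ + 12000δ² = 16615.20.
That is, 12000δ² + 9000δ − 16615.20 = 0, a quadratic in δ.
δ = (−9000 + √(9000² + 4·12000·16615.20)) / (2·12000) = (−9000 + √878529600.00) / 24000 ≈ 0.8600.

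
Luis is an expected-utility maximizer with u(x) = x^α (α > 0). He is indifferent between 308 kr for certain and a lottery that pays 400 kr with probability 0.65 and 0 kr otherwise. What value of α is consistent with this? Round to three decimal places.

α ≈ 1.648

EU(lottery) = 0.65·400^α + 0.35·0 = 0.65·400^α.
Indifference: 308^α = 0.65·400^α, so (308/400)^α = 0.65.
Taking logs: α·ln(308/400) = ln(0.65), so α = -0.430783 / -0.261365 ≈ 1.648.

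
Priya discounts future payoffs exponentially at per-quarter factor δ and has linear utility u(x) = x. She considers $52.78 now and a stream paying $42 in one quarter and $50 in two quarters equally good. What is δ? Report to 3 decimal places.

δ ≈ 0.690

Equating present values: 52.78 = 42δ + 50δ².
Rearranged: 50δ² + 42δ − 52.78 = 0.
By the quadratic formula (taking the positive root), δ = (−42 + √12320.00) / 100 ≈ 0.690.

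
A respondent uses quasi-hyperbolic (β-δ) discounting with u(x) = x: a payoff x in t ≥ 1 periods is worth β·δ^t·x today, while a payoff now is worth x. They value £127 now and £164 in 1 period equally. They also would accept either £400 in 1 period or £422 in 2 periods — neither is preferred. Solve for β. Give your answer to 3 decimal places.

From the later pair, β·δ^1·400 = β·δ^2·422; dividing through, δ = 400/422 = 0.94787.
Substituting δ into 127 = β·δ·164: β = 127/(155.450) ≈ 0.817.

β ≈ 0.817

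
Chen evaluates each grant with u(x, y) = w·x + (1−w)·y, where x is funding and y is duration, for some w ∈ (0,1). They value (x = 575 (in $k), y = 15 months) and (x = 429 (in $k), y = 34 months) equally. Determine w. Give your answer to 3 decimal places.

u(575,15) = u(429,34) means w·575 + (1−w)·15 = w·429 + (1−w)·34.
Rearranging, 146·w − 19·(1−w) = 0.
Hence w = 19/(146+19) = 19/165 = 0.115.

w = 0.115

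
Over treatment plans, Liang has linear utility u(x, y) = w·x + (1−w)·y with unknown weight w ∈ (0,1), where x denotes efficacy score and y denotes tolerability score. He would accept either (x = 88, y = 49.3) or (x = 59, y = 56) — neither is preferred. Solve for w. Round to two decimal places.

u(88,49.3) = u(59,56) means w·88 + (1−w)·49.3 = w·59 + (1−w)·56.
Rearranging, 29·w − 6.7·(1−w) = 0.
So w/(1−w) = 6.7/29 = 0.2310, giving w = 6.7/(29+6.7) = 0.19.

w = 0.19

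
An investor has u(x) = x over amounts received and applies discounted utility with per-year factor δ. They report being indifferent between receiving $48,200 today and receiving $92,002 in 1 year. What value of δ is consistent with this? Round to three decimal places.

The payoff in 1 year is discounted by δ, so u(48200) = δ·u(92002) and δ = u(48200)/u(92002).
With u(x) = x: δ = 48200/92002 = 0.52390.

δ ≈ 0.524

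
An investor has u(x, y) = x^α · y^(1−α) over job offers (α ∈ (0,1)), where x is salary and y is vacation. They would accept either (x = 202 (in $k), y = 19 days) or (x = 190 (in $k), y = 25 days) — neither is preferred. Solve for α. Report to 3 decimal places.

α ≈ 0.818

The Cobb–Douglas utilities coincide, so 202^α·19^(1−α) = 190^α·25^(1−α).
(202/190)^α = (25/19)^(1−α); take logs: α·ln(202/190) = (1−α)·ln(25/19), i.e. α·0.061244 = (1−α)·0.274437.
So α/(1−α) = (0.274437)/(0.061244) = 4.481043, and α = 4.481043/5.481043 ≈ 0.818.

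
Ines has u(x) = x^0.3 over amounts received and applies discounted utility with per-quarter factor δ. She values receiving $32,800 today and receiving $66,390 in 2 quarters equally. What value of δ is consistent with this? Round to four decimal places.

Indifference means u(32800) = δ^2 · u(66390), so δ^2 = u(32800)/u(66390).
Since u(x) = x^0.3, δ^2 = (32800/66390)^0.3 = 0.49405^0.3 = 0.80934.
So δ = 0.80934^(1/2) ≈ 0.8996.

δ ≈ 0.8996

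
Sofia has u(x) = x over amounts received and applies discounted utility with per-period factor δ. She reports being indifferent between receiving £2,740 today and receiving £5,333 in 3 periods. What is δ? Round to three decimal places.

Indifference means u(2740) = δ^3 · u(5333), so δ^3 = u(2740)/u(5333).
With u(x) = x: δ^3 = 2740/5333 = 0.51378.
Hence δ = (0.51378)^(1/3) = 0.80093.

δ ≈ 0.801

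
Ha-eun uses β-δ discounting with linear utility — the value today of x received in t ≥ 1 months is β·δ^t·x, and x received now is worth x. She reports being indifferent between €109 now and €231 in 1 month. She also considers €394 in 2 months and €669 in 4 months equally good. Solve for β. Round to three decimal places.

β ≈ 0.615

Both payoffs in the second observation are in the future, so β drops out: δ^2·394 = δ^4·669 ⇒ δ^2 = 394/669 = 0.58894, so δ = 0.76742.
Substituting δ into 109 = β·δ·231: β = 109/(177.275) ≈ 0.615.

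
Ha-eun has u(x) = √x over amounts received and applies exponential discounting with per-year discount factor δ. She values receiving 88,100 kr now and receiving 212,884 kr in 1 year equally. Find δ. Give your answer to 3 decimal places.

δ ≈ 0.643

The payoff in 1 year is discounted by δ, so u(88100) = δ·u(212884) and δ = u(88100)/u(212884).
With u(x) = √x: δ = √88100/√212884 = √(88100/212884) = 0.64330.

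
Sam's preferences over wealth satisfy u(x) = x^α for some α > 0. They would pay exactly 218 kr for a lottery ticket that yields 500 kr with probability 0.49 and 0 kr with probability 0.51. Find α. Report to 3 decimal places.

α ≈ 0.859

Since u(0) = 0, the lottery's EU is 0.49·500^α.
Indifference: 218^α = 0.49·500^α, so (218/500)^α = 0.49.
α = ln(0.49) / ln(218/500) = -0.713350/-0.830113 ≈ 0.859.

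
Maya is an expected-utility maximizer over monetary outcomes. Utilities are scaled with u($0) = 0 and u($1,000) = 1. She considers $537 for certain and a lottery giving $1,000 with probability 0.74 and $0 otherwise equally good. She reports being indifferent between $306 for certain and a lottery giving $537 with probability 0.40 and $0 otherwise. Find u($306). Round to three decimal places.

First, u($537) = 0.74·u($1,000) + 0.26·u($0) = 0.74.
The second indifference gives u($306) = 0.40·u($537) + 0.60·u($0) = 0.40·0.74 + 0.60·0.00 = 0.2960.

0.296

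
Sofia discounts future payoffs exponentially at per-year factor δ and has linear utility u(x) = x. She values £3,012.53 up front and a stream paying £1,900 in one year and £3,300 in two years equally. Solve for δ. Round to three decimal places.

Equating present values: 3012.53 = 1900δ + 3300δ².
That is, 3300δ² + 1900δ − 3012.53 = 0, a quadratic in δ.
The positive root is δ = [−1900 + √(1900² + 4·3300·3012.53)] / (2·3300) = (−1900 + 6586.000)/6600 ≈ 0.710.

δ ≈ 0.710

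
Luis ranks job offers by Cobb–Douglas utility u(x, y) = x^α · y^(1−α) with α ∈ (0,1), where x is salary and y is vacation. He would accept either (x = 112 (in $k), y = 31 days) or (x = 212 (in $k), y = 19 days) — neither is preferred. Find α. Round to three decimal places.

The Cobb–Douglas utilities coincide, so 112^α·31^(1−α) = 212^α·19^(1−α).
(112/212)^α = (19/31)^(1−α); take logs: α·ln(112/212) = (1−α)·ln(19/31), i.e. α·-0.638087 = (1−α)·-0.489548.
Thus α·(-1.127635) = -0.489548, so α = -0.489548/-1.127635 ≈ 0.434.

α ≈ 0.434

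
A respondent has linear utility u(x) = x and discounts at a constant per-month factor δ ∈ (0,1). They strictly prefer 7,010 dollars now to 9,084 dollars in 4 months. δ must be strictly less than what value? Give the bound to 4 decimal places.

Under u(x) = x this choice says 7010 > δ^4·9084.
So δ^4 < 7010/9084 = 0.77169; taking the 4th root of both positive sides preserves the inequality.
δ < (7010/9084)^(1/4) ≈ 0.9373.

δ < 0.9373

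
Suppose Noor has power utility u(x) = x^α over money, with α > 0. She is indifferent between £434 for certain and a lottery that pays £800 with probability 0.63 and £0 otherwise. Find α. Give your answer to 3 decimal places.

EU(lottery) = 0.63·800^α + 0.37·0 = 0.63·800^α.
Indifference: 434^α = 0.63·800^α, so (434/800)^α = 0.63.
Taking logs: α·ln(434/800) = ln(0.63), so α = -0.462035 / -0.611567 ≈ 0.755.

α ≈ 0.755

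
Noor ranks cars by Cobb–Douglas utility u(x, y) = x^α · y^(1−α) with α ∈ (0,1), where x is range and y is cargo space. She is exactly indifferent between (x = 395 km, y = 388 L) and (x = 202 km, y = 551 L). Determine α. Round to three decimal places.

α ≈ 0.343

Set the two utilities equal: 395^α·388^(1−α) = 202^α·551^(1−α).
Taking logs: α·ln 395 + (1−α)·ln 388 = α·ln 202 + (1−α)·ln 551, i.e. α·0.670618 = (1−α)·0.350729.
Thus α·(1.021347) = 0.350729, so α = 0.350729/1.021347 ≈ 0.343.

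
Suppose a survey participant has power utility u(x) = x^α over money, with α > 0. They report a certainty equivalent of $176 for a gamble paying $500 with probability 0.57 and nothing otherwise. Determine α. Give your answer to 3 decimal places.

α ≈ 0.538

The lottery's expected utility is 0.57·u(500) + 0.43·u(0) = 0.57·500^α (since u(0) = 0 for α > 0).
Setting u(176) equal to that: 176^α = 0.57·500^α ⇒ (176/500)^α = 0.57.
Taking logs: α·ln(176/500) = ln(0.57), so α = -0.562119 / -1.044124 ≈ 0.538.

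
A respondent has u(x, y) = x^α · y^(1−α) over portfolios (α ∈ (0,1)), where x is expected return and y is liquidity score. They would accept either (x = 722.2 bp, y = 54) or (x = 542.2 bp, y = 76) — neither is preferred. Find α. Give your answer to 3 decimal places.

Indifference: 722.2^α · 54^(1−α) = 542.2^α · 76^(1−α).
(722.2/542.2)^α = (76/54)^(1−α); take logs: α·ln(722.2/542.2) = (1−α)·ln(76/54), i.e. α·0.286667 = (1−α)·0.341749.
So α/(1−α) = (0.341749)/(0.286667) = 1.192146, and α = 1.192146/2.192146 ≈ 0.544.

α ≈ 0.544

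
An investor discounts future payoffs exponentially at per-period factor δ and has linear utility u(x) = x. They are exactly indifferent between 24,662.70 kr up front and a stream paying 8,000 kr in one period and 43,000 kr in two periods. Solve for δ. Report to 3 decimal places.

δ ≈ 0.670

The stream is worth 8000δ + 43000δ² today, so 8000δ + 43000δ² = 24662.70.
Rearranged: 43000δ² + 8000δ − 24662.70 = 0.
δ = (−8000 + √(8000² + 4·43000·24662.70)) / (2·43000) = (−8000 + √4305984400.00) / 86000 ≈ 0.670.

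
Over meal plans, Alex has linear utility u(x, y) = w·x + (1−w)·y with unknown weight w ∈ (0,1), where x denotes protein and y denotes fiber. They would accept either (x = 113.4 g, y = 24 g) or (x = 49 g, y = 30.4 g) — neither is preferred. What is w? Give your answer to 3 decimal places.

w = 0.090

u(113.4,24) = u(49,30.4) means w·113.4 + (1−w)·24 = w·49 + (1−w)·30.4.
w·(113.4−49) = (1−w)·(30.4−24), i.e. w·64.4 = (1−w)·6.4.
The marginal rate of substitution is 6.4/64.4, so w = 6.4/(64.4+6.4) = 0.090.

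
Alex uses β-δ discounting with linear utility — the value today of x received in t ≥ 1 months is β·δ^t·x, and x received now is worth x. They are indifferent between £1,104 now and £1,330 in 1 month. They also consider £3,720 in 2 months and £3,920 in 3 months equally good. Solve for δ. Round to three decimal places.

δ ≈ 0.949

From the later pair, β·δ^2·3720 = β·δ^3·3920; dividing through, δ = 3720/3920 = 0.94898.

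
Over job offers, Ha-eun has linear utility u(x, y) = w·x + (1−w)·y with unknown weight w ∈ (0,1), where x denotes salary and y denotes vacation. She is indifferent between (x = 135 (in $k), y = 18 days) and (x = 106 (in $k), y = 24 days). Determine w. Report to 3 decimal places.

w = 0.171

Equating utilities: w·135 + (1−w)·18 = w·106 + (1−w)·24.
Rearranging, 29·w − 6·(1−w) = 0.
So w/(1−w) = 6/29 = 0.2069, giving w = 6/(29+6) = 0.171.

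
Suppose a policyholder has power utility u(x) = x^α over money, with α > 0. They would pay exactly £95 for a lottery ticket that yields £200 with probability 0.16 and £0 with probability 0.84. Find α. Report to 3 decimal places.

α ≈ 2.462

EU(lottery) = 0.16·200^α + 0.84·0 = 0.16·200^α.
Setting u(95) equal to that: 95^α = 0.16·200^α ⇒ (95/200)^α = 0.16.
α = ln(0.16) / ln(95/200) = -1.832581/-0.744440 ≈ 2.462.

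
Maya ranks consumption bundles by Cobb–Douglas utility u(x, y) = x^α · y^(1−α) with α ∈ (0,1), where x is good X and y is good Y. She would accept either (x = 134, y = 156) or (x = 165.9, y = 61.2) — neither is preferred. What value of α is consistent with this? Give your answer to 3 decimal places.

α ≈ 0.814

The Cobb–Douglas utilities coincide, so 134^α·156^(1−α) = 165.9^α·61.2^(1−α).
Taking logs: α·ln 134 + (1−α)·ln 156 = α·ln 165.9 + (1−α)·ln 61.2, i.e. α·-0.213545 = (1−α)·-0.935709.
With A = -0.213545 and B = -0.935709: α·A = (1−α)·B, so α = B/(A+B) = -0.935709/-1.149254 ≈ 0.814.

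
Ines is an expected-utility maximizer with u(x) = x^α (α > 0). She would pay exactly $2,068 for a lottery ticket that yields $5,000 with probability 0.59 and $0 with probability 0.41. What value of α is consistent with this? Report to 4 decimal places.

α ≈ 0.5976

Since u(0) = 0, the lottery's EU is 0.59·5000^α.
Setting u(2068) equal to that: 2068^α = 0.59·5000^α ⇒ (2068/5000)^α = 0.59.
α = ln(0.59) / ln(2068/5000) = -0.5276327/-0.8828560 ≈ 0.5976.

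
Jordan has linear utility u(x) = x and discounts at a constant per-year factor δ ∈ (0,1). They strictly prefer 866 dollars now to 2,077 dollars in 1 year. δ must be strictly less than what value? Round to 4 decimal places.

δ < 0.4169

Comparing present values: 866 > δ·2077.
So δ < 866/2077 = 0.41695.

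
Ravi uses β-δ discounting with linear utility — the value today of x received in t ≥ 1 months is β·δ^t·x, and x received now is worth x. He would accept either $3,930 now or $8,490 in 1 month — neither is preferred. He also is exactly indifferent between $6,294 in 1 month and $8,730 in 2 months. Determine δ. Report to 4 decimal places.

From the later pair, β·δ^1·6294 = β·δ^2·8730; dividing through, δ = 6294/8730 = 0.72096.

δ ≈ 0.7210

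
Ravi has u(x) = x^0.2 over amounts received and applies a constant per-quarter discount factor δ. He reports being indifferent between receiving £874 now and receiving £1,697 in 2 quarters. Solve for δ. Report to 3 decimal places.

δ ≈ 0.936

Equating discounted utilities: u(874) = δ^2·u(1697) ⇒ δ^2 = u(874)/u(1697).
With u(x) = x^0.2: δ^2 = 874^0.2/1697^0.2 = (874/1697)^0.2 = 0.87572.
Taking the square root: δ = 0.87572^(1/2) ≈ 0.936.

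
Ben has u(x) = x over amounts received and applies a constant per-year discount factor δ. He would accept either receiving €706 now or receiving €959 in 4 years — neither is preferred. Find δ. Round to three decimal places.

The payoff in 4 years is discounted by δ^4, so u(706) = δ^4·u(959) and δ^4 = u(706)/u(959).
With u(x) = x: δ^4 = 706/959 = 0.73618.
So δ = 0.73618^(1/4) ≈ 0.926.

δ ≈ 0.926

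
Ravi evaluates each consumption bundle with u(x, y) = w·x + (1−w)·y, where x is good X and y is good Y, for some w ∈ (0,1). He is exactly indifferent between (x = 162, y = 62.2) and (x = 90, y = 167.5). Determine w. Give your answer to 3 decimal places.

u(162,62.2) = u(90,167.5) means w·162 + (1−w)·62.2 = w·90 + (1−w)·167.5.
Rearranging, 72·w − 105.3·(1−w) = 0.
Hence w = 105.3/(72+105.3) = 105.3/177.3 = 0.594.

w = 0.594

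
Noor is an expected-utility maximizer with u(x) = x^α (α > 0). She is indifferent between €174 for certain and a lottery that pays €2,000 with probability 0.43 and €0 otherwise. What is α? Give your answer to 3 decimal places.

α ≈ 0.346

Since u(0) = 0, the lottery's EU is 0.43·2000^α.
Setting u(174) equal to that: 174^α = 0.43·2000^α ⇒ (174/2000)^α = 0.43.
Take logs: α = ln 0.43 / ln(174/2000) ≈ 0.34563.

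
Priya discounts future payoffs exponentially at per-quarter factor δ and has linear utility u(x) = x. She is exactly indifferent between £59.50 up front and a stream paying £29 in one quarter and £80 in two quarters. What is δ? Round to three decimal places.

Present value of the stream is 29·δ + 80·δ². Indifference gives 29δ + 80δ² = 59.50.
So 80δ² + 29δ − 59.50 = 0.
By the quadratic formula (taking the positive root), δ = (−29 + √19881.00) / 160 ≈ 0.700.

δ ≈ 0.700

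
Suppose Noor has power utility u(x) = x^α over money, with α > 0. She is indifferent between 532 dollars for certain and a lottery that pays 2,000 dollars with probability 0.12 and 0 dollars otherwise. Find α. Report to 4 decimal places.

The lottery's expected utility is 0.12·u(2000) + 0.88·u(0) = 0.12·2000^α (since u(0) = 0 for α > 0).
Setting u(532) equal to that: 532^α = 0.12·2000^α ⇒ (532/2000)^α = 0.12.
α = ln(0.12) / ln(532/2000) = -2.1202635/-1.3242590 ≈ 1.6011.

α ≈ 1.6011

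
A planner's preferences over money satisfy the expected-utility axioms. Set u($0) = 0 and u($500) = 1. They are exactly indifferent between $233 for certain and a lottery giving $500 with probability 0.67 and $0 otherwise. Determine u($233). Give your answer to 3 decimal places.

The indifference gives u($233) = 0.67·u($500) + 0.33·u($0) = 0.67·1 + 0.33·0 = 0.67.

0.670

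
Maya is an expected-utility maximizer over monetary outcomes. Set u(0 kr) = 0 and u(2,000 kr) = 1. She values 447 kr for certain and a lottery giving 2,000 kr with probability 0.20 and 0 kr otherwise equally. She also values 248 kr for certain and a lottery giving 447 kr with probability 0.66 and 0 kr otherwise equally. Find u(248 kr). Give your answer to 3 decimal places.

0.132

From the first indifference, u(447 kr) = 0.20·u(2,000 kr) + 0.80·u(0 kr) = 0.20·1 + 0.80·0 = 0.20.
The second indifference gives u(248 kr) = 0.66·u(447 kr) + 0.34·u(0 kr) = 0.66·0.20 + 0.34·0.00 = 0.1320.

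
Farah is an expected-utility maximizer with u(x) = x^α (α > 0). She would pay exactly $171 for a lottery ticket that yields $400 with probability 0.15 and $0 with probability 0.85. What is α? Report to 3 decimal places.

α ≈ 2.232

EU(lottery) = 0.15·400^α + 0.85·0 = 0.15·400^α.
Indifference: 171^α = 0.15·400^α, so (171/400)^α = 0.15.
Take logs: α = ln 0.15 / ln(171/400) ≈ 2.23243.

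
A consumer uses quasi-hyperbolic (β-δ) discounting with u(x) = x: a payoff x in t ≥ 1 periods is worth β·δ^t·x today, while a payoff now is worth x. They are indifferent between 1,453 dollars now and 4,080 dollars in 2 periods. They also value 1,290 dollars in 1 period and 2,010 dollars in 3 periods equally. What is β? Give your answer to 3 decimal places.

From the later pair, β·δ^1·1290 = β·δ^3·2010; dividing through, δ^2 = 1290/2010 = 0.64179, so δ = 0.80112.
Substituting δ into 1453 = β·δ^2·4080: β = 1453/(2618.507) ≈ 0.555.

β ≈ 0.555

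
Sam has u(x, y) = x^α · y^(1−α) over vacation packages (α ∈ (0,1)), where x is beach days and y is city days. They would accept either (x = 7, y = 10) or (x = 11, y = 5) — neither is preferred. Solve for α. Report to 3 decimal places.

Indifference: 7^α · 10^(1−α) = 11^α · 5^(1−α).
(7/11)^α = (5/10)^(1−α); take logs: α·ln(7/11) = (1−α)·ln(5/10), i.e. α·-0.451985 = (1−α)·-0.693147.
With A = -0.451985 and B = -0.693147: α·A = (1−α)·B, so α = B/(A+B) = -0.693147/-1.145132 ≈ 0.605.

α ≈ 0.605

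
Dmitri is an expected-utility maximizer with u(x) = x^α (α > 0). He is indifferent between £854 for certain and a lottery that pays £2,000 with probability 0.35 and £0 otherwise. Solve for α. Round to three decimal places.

Since u(0) = 0, the lottery's EU is 0.35·2000^α.
Indifference: 854^α = 0.35·2000^α, so (854/2000)^α = 0.35.
Taking logs: α·ln(854/2000) = ln(0.35), so α = -1.049822 / -0.850971 ≈ 1.234.

α ≈ 1.234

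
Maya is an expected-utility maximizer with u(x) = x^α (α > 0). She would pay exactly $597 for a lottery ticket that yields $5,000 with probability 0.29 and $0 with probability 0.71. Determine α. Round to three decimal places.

α ≈ 0.582

Since u(0) = 0, the lottery's EU is 0.29·5000^α.
Setting u(597) equal to that: 597^α = 0.29·5000^α ⇒ (597/5000)^α = 0.29.
Take logs: α = ln 0.29 / ln(597/5000) ≈ 0.58245.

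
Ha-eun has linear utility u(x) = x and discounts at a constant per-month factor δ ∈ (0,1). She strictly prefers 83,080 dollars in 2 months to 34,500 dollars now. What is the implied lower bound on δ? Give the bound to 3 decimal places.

The preference means 34500 < δ^2·83080.
So δ^2 > 34500/83080 = 0.41526; taking the square root of both positive sides preserves the inequality.
δ > 0.41526^(1/2) = 0.644.

δ > 0.644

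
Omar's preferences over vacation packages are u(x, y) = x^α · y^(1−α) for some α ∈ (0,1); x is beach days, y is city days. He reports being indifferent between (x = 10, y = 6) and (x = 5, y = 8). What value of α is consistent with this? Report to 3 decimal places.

α ≈ 0.293

Indifference: 10^α · 6^(1−α) = 5^α · 8^(1−α).
Taking logs: α·ln 10 + (1−α)·ln 6 = α·ln 5 + (1−α)·ln 8, i.e. α·0.693147 = (1−α)·0.287682.
With A = 0.693147 and B = 0.287682: α·A = (1−α)·B, so α = B/(A+B) = 0.287682/0.980829 ≈ 0.293.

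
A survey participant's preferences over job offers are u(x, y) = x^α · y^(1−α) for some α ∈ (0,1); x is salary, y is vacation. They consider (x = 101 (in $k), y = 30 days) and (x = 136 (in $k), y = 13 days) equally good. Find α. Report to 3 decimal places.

The Cobb–Douglas utilities coincide, so 101^α·30^(1−α) = 136^α·13^(1−α).
(101/136)^α = (13/30)^(1−α); take logs: α·ln(101/136) = (1−α)·ln(13/30), i.e. α·-0.297534 = (1−α)·-0.836248.
So α/(1−α) = (-0.836248)/(-0.297534) = 2.810596, and α = 2.810596/3.810596 ≈ 0.738.

α ≈ 0.738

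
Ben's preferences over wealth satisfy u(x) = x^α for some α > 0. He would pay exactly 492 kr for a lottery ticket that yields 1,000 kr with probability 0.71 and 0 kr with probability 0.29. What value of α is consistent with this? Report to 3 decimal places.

Since u(0) = 0, the lottery's EU is 0.71·1000^α.
Equating: 492^α = 0.71·1000^α, i.e. 0.4920^α = 0.71.
α = ln(0.71) / ln(492/1000) = -0.342490/-0.709277 ≈ 0.483.

α ≈ 0.483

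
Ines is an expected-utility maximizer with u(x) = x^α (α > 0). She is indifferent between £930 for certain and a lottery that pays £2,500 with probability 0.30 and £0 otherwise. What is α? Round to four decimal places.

α ≈ 1.2175

Since u(0) = 0, the lottery's EU is 0.30·2500^α.
Equating: 930^α = 0.30·2500^α, i.e. 0.3720^α = 0.30.
α = ln(0.30) / ln(930/2500) = -1.2039728/-0.9888614 ≈ 1.2175.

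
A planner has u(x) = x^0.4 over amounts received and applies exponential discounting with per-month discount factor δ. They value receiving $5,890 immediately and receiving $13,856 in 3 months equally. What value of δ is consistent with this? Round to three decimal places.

Indifference means u(5890) = δ^3 · u(13856), so δ^3 = u(5890)/u(13856).
Since u(x) = x^0.4, δ^3 = (5890/13856)^0.4 = 0.42509^0.4 = 0.71022.
Hence δ = (0.71022)^(1/3) = 0.89220.

δ ≈ 0.892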